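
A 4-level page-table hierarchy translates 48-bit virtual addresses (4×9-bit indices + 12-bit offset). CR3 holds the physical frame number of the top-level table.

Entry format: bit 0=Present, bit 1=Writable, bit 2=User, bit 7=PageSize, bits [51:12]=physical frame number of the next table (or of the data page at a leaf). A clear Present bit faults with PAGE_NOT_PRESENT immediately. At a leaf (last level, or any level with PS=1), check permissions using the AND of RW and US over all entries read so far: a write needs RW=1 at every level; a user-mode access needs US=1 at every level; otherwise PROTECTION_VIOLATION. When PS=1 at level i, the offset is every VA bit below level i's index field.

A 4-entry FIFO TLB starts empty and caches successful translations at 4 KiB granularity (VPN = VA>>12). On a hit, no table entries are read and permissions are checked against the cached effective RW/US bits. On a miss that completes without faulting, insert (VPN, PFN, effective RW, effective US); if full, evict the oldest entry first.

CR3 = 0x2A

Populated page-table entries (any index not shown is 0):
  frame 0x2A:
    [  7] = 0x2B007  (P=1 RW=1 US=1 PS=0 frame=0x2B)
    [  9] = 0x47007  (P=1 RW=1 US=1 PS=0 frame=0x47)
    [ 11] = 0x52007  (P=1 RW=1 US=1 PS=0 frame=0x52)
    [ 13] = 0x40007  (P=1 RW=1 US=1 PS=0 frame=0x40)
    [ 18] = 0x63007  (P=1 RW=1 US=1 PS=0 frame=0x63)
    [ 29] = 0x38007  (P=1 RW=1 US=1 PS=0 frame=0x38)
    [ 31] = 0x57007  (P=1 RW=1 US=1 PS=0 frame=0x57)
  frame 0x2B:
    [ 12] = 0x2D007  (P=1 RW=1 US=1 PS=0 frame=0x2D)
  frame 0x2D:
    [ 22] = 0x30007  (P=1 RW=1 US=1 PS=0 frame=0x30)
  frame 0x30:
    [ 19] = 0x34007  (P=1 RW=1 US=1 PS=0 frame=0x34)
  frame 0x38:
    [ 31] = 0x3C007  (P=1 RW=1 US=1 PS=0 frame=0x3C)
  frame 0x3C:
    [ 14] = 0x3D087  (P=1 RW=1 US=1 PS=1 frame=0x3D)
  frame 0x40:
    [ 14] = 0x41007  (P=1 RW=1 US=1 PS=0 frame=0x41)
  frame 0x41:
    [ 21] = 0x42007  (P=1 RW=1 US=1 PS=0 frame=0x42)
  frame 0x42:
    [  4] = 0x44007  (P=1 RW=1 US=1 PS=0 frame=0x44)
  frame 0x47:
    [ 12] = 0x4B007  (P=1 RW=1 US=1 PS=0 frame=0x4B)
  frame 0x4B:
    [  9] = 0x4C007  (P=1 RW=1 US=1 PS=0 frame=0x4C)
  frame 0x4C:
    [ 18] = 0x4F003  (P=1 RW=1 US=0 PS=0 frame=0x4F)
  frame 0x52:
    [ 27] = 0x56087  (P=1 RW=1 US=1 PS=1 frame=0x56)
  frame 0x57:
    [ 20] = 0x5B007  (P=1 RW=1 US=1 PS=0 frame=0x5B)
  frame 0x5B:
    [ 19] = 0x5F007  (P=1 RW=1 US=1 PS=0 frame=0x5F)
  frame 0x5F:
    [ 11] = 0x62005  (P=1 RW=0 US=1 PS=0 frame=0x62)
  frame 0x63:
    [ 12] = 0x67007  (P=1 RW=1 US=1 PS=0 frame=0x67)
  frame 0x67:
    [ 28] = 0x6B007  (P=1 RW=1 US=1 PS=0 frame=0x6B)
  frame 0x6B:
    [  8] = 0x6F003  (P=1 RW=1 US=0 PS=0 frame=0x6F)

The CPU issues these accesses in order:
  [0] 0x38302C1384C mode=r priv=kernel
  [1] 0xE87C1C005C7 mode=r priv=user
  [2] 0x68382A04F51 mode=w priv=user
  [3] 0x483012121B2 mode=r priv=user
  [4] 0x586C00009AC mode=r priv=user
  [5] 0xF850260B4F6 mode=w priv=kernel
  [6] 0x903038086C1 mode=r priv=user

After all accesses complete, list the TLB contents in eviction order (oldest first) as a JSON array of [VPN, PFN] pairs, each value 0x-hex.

Trace:
#0 VA=0x38302C1384C (r,kernel):
  L0 @0x2A[7] → 0x2B007  P=1,RW=1,US=1,PS=0
  L1 @0x2B[12] → 0x2D007  P=1,RW=1,US=1,PS=0
  L2 @0x2D[22] → 0x30007  P=1,RW=1,US=1,PS=0
  L3 @0x30[19] → 0x34007  P=1,RW=1,US=1,PS=0
  ✓ 0x3484C  — 4 lookups
#1 VA=0xE87C1C005C7 (r,user):
  L0 @0x2A[29] → 0x38007  P=1,RW=1,US=1,PS=0
  L1 @0x38[31] → 0x3C007  P=1,RW=1,US=1,PS=0
  L2 @0x3C[14] → 0x3D087  P=1,RW=1,US=1,PS=1
  ✓ 0x3D5C7 (huge @L2)  — 3 lookups
#2 VA=0x68382A04F51 (w,user):
  L0 @0x2A[13] → 0x40007  P=1,RW=1,US=1,PS=0
  L1 @0x40[14] → 0x41007  P=1,RW=1,US=1,PS=0
  L2 @0x41[21] → 0x42007  P=1,RW=1,US=1,PS=0
  L3 @0x42[4] → 0x44007  P=1,RW=1,US=1,PS=0
  ✓ 0x44F51  — 4 lookups
#3 VA=0x483012121B2 (r,user):
  L0 @0x2A[9] → 0x47007  P=1,RW=1,US=1,PS=0
  L1 @0x47[12] → 0x4B007  P=1,RW=1,US=1,PS=0
  L2 @0x4B[9] → 0x4C007  P=1,RW=1,US=1,PS=0
  L3 @0x4C[18] → 0x4F003  P=1,RW=1,US=0,PS=0
  → PROTECTION_VIOLATION  (4 entries read)
#4 VA=0x586C00009AC (r,user):
  L0 @0x2A[11] → 0x52007  P=1,RW=1,US=1,PS=0
  L1 @0x52[27] → 0x56087  P=1,RW=1,US=1,PS=1
  ✓ 0x569AC (huge @L1)  — 2 lookups
#5 VA=0xF850260B4F6 (w,kernel):
  L0 @0x2A[31] → 0x57007  P=1,RW=1,US=1,PS=0
  L1 @0x57[20] → 0x5B007  P=1,RW=1,US=1,PS=0
  L2 @0x5B[19] → 0x5F007  P=1,RW=1,US=1,PS=0
  L3 @0x5F[11] → 0x62005  P=1,RW=0,US=1,PS=0
  → PROTECTION_VIOLATION  (4 entries read)
#6 VA=0x903038086C1 (r,user):
  L0 @0x2A[18] → 0x63007  P=1,RW=1,US=1,PS=0
  L1 @0x63[12] → 0x67007  P=1,RW=1,US=1,PS=0
  L2 @0x67[28] → 0x6B007  P=1,RW=1,US=1,PS=0
  L3 @0x6B[8] → 0x6F003  P=1,RW=1,US=0,PS=0
  → PROTECTION_VIOLATION  (4 entries read)

TLB: [["0x38302C13", "0x34"], ["0xE87C1C00", "0x3D"], ["0x68382A04", "0x44"], ["0x586C0000", "0x56"]]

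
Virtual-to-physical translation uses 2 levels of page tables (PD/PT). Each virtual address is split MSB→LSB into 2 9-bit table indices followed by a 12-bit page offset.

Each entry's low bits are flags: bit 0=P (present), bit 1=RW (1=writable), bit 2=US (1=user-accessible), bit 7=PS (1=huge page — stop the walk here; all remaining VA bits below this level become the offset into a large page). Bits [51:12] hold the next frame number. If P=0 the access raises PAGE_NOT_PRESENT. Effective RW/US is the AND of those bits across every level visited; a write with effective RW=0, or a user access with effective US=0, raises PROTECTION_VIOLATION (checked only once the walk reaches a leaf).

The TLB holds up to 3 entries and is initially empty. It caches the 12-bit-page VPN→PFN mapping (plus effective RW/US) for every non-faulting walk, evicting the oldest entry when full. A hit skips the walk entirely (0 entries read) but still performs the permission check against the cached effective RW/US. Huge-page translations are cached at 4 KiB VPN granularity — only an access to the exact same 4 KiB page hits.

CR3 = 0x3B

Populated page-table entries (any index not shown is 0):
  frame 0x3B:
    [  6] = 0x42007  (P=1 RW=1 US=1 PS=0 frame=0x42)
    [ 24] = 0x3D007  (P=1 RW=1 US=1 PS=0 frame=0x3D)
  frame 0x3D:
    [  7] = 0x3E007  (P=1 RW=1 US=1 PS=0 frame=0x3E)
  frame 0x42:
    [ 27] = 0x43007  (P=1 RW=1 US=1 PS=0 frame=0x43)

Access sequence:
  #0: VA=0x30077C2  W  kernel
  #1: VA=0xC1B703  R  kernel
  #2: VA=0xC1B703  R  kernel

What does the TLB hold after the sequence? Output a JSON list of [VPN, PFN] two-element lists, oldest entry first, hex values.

Walk each access:
#0 VA=0x30077C2 (w,kernel):
  L0 @0x3B[24] → 0x3D007  P=1,RW=1,US=1,PS=0
  L1 @0x3D[7] → 0x3E007  P=1,RW=1,US=1,PS=0
  → PA=0x3E7C2  (2 entries read)
#1 VA=0xC1B703 (r,kernel):
  L0 @0x3B[6] → 0x42007  P=1,RW=1,US=1,PS=0
  L1 @0x42[27] → 0x43007  P=1,RW=1,US=1,PS=0
  → PA=0x43703  (2 entries read)
#2 VA=0xC1B703 (r,kernel):
  TLB hit vpn=0xC1B → PA=0x43703

TLB: [["0x3007", "0x3E"], ["0xC1B", "0x43"]]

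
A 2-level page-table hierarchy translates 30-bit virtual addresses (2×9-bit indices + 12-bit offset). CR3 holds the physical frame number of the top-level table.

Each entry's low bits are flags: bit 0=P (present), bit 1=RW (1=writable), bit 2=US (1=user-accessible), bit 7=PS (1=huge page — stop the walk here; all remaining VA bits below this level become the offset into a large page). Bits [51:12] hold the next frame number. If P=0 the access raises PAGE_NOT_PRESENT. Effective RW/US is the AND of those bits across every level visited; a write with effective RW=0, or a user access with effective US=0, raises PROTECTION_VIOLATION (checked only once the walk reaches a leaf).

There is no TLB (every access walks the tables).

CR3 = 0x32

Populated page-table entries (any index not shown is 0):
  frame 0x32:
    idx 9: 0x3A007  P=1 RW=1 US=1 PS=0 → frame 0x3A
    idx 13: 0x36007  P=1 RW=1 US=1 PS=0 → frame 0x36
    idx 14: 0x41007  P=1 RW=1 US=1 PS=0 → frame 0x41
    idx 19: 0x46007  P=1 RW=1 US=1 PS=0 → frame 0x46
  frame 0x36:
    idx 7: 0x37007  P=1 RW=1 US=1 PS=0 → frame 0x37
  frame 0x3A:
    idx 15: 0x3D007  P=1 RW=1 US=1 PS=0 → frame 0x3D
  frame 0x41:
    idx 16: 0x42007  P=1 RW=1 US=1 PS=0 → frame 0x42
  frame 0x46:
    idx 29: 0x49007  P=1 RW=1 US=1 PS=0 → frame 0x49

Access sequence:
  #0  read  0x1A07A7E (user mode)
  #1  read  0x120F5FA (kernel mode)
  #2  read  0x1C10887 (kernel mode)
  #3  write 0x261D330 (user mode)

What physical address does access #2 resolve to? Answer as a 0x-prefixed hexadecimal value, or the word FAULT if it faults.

Walk each access:
#0 VA=0x1A07A7E (r,user):
  L0: frame=0x32 idx=13 entry=0x36007 [P=1 RW=1 US=1 PS=0]
  L1: frame=0x36 idx=7 entry=0x37007 [P=1 RW=1 US=1 PS=0]
  → PA=0x37A7E  (2 entries read)
#1 VA=0x120F5FA (r,kernel):
  L0: frame=0x32 idx=9 entry=0x3A007 [P=1 RW=1 US=1 PS=0]
  L1: frame=0x3A idx=15 entry=0x3D007 [P=1 RW=1 US=1 PS=0]
  → PA=0x3D5FA  (2 entries read)
#2 VA=0x1C10887 (r,kernel):
  L0: frame=0x32 idx=14 entry=0x41007 [P=1 RW=1 US=1 PS=0]
  L1: frame=0x41 idx=16 entry=0x42007 [P=1 RW=1 US=1 PS=0]
  → PA=0x42887  (2 entries read)
#3 VA=0x261D330 (w,user):
  L0: frame=0x32 idx=19 entry=0x46007 [P=1 RW=1 US=1 PS=0]
  L1: frame=0x46 idx=29 entry=0x49007 [P=1 RW=1 US=1 PS=0]
  → PA=0x49330  (2 entries read)

Access #2 PA: 0x42887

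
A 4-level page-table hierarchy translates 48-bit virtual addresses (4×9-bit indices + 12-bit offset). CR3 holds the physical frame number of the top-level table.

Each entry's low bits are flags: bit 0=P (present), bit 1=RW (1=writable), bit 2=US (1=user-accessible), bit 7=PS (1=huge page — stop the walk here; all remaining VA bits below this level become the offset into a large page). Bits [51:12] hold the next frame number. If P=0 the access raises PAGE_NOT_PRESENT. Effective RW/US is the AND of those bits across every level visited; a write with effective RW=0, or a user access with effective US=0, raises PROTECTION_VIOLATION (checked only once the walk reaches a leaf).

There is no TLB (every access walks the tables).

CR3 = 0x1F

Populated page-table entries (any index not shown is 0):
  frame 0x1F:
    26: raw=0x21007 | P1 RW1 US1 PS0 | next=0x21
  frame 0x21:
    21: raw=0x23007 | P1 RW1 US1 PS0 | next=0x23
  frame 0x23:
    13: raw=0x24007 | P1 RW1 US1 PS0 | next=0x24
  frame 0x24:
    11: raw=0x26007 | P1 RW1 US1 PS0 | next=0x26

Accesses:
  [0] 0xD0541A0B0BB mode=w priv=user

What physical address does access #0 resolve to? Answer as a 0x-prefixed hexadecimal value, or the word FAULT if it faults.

Trace:
#0 VA=0xD0541A0B0BB (w,user):
  L0: frame=0x1F idx=26 entry=0x21007 [P=1 RW=1 US=1 PS=0]
  L1: frame=0x21 idx=21 entry=0x23007 [P=1 RW=1 US=1 PS=0]
  L2: frame=0x23 idx=13 entry=0x24007 [P=1 RW=1 US=1 PS=0]
  L3: frame=0x24 idx=11 entry=0x26007 [P=1 RW=1 US=1 PS=0]
  ⇒ phys 0x260BB  [4 reads]

Access #0 PA: 0x260BB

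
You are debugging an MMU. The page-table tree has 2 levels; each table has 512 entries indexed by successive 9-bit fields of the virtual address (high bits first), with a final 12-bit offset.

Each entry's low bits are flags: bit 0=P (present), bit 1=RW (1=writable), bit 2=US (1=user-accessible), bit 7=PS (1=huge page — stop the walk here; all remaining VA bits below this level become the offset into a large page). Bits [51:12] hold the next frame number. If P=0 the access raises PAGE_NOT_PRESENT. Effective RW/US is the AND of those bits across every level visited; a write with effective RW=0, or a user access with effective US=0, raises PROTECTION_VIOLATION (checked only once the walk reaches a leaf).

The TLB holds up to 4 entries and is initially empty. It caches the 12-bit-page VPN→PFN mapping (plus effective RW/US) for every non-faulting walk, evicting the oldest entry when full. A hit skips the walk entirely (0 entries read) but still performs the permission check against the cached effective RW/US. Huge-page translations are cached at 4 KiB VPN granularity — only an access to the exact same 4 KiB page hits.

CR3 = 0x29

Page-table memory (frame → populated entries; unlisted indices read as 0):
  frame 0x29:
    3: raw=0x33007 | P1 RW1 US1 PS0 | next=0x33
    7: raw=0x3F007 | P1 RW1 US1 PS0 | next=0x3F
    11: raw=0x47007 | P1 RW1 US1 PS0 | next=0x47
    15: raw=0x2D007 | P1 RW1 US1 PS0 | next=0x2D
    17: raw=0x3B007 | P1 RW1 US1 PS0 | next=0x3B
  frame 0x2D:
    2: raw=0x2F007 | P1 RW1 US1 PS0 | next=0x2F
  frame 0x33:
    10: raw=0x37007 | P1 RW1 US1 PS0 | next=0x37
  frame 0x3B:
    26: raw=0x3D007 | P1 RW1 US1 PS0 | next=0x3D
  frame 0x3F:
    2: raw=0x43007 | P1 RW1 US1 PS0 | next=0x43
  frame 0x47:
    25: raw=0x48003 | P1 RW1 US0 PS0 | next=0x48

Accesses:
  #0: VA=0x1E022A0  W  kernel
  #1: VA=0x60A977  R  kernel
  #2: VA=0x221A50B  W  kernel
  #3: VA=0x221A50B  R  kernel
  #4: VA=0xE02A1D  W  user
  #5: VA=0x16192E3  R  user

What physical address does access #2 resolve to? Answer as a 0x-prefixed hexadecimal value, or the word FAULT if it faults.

Trace:
#0 VA=0x1E022A0 (w,kernel):
  L0: frame=0x29 idx=15 entry=0x2D007 [P=1 RW=1 US=1 PS=0]
  L1: frame=0x2D idx=2 entry=0x2F007 [P=1 RW=1 US=1 PS=0]
  → PA=0x2F2A0  (2 entries read)
#1 VA=0x60A977 (r,kernel):
  L0: frame=0x29 idx=3 entry=0x33007 [P=1 RW=1 US=1 PS=0]
  L1: frame=0x33 idx=10 entry=0x37007 [P=1 RW=1 US=1 PS=0]
  → PA=0x37977  (2 entries read)
#2 VA=0x221A50B (w,kernel):
  L0: frame=0x29 idx=17 entry=0x3B007 [P=1 RW=1 US=1 PS=0]
  L1: frame=0x3B idx=26 entry=0x3D007 [P=1 RW=1 US=1 PS=0]
  → PA=0x3D50B  (2 entries read)
#3 VA=0x221A50B (r,kernel):
  TLB hit vpn=0x221A → PA=0x3D50B
#4 VA=0xE02A1D (w,user):
  L0: frame=0x29 idx=7 entry=0x3F007 [P=1 RW=1 US=1 PS=0]
  L1: frame=0x3F idx=2 entry=0x43007 [P=1 RW=1 US=1 PS=0]
  → PA=0x43A1D  (2 entries read)
#5 VA=0x16192E3 (r,user):
  L0: frame=0x29 idx=11 entry=0x47007 [P=1 RW=1 US=1 PS=0]
  L1: frame=0x47 idx=25 entry=0x48003 [P=1 RW=1 US=0 PS=0]
  → PROTECTION_VIOLATION  (2 entries read)

Access #2 PA: 0x3D50B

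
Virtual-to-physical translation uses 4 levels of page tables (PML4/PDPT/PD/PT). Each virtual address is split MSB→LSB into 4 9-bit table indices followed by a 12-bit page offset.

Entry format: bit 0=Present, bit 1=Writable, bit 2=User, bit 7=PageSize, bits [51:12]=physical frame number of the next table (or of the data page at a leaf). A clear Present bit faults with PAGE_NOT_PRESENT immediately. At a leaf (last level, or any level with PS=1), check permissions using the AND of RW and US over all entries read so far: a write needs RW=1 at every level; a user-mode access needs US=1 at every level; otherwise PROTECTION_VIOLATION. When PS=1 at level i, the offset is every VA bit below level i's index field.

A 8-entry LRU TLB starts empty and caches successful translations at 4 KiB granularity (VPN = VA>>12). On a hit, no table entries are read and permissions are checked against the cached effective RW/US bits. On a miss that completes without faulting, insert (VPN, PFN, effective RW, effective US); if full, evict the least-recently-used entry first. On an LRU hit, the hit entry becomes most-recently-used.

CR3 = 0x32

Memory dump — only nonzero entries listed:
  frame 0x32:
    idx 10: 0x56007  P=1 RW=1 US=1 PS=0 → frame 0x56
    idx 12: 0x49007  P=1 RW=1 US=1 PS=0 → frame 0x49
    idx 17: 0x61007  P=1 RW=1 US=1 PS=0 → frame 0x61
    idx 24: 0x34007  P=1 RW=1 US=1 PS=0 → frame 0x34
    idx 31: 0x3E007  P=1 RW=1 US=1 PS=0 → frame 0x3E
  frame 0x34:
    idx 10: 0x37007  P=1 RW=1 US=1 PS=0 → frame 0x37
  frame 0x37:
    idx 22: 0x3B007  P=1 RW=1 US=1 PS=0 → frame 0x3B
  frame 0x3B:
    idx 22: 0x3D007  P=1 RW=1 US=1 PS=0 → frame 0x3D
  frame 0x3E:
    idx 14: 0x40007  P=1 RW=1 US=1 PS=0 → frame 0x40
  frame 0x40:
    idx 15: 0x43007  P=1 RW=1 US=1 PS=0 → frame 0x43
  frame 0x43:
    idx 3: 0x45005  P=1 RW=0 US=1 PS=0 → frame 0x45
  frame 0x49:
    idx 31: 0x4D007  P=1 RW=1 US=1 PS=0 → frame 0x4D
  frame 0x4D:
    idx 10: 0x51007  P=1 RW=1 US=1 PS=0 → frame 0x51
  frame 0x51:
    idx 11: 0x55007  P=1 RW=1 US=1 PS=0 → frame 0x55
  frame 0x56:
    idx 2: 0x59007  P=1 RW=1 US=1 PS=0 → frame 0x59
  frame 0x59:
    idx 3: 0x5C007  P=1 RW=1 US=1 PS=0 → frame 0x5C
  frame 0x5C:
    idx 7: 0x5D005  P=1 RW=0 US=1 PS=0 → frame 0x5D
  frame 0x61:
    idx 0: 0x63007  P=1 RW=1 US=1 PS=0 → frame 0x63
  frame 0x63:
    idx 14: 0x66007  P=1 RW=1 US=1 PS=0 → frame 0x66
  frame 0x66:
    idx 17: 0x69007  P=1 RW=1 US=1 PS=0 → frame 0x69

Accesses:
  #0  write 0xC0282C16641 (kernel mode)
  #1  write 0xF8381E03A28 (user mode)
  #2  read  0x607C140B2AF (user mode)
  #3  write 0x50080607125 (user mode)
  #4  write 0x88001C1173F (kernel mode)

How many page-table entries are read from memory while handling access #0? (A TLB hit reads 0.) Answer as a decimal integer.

Per-access translation:
#0 VA=0xC0282C16641 (w,kernel):
  L0 @0x32[24] → 0x34007  P=1,RW=1,US=1,PS=0
  L1 @0x34[10] → 0x37007  P=1,RW=1,US=1,PS=0
  L2 @0x37[22] → 0x3B007  P=1,RW=1,US=1,PS=0
  L3 @0x3B[22] → 0x3D007  P=1,RW=1,US=1,PS=0
  ⇒ phys 0x3D641  [4 reads]
#1 VA=0xF8381E03A28 (w,user):
  L0 @0x32[31] → 0x3E007  P=1,RW=1,US=1,PS=0
  L1 @0x3E[14] → 0x40007  P=1,RW=1,US=1,PS=0
  L2 @0x40[15] → 0x43007  P=1,RW=1,US=1,PS=0
  L3 @0x43[3] → 0x45005  P=1,RW=0,US=1,PS=0
  ⇒ fault: PROTECTION_VIOLATION  — 4 lookups
#2 VA=0x607C140B2AF (r,user):
  L0 @0x32[12] → 0x49007  P=1,RW=1,US=1,PS=0
  L1 @0x49[31] → 0x4D007  P=1,RW=1,US=1,PS=0
  L2 @0x4D[10] → 0x51007  P=1,RW=1,US=1,PS=0
  L3 @0x51[11] → 0x55007  P=1,RW=1,US=1,PS=0
  ⇒ phys 0x552AF  [4 reads]
#3 VA=0x50080607125 (w,user):
  L0 @0x32[10] → 0x56007  P=1,RW=1,US=1,PS=0
  L1 @0x56[2] → 0x59007  P=1,RW=1,US=1,PS=0
  L2 @0x59[3] → 0x5C007  P=1,RW=1,US=1,PS=0
  L3 @0x5C[7] → 0x5D005  P=1,RW=0,US=1,PS=0
  ⇒ fault: PROTECTION_VIOLATION  — 4 lookups
#4 VA=0x88001C1173F (w,kernel):
  L0 @0x32[17] → 0x61007  P=1,RW=1,US=1,PS=0
  L1 @0x61[0] → 0x63007  P=1,RW=1,US=1,PS=0
  L2 @0x63[14] → 0x66007  P=1,RW=1,US=1,PS=0
  L3 @0x66[17] → 0x69007  P=1,RW=1,US=1,PS=0
  ⇒ phys 0x6973F  [4 reads]

Entries read for #0: 4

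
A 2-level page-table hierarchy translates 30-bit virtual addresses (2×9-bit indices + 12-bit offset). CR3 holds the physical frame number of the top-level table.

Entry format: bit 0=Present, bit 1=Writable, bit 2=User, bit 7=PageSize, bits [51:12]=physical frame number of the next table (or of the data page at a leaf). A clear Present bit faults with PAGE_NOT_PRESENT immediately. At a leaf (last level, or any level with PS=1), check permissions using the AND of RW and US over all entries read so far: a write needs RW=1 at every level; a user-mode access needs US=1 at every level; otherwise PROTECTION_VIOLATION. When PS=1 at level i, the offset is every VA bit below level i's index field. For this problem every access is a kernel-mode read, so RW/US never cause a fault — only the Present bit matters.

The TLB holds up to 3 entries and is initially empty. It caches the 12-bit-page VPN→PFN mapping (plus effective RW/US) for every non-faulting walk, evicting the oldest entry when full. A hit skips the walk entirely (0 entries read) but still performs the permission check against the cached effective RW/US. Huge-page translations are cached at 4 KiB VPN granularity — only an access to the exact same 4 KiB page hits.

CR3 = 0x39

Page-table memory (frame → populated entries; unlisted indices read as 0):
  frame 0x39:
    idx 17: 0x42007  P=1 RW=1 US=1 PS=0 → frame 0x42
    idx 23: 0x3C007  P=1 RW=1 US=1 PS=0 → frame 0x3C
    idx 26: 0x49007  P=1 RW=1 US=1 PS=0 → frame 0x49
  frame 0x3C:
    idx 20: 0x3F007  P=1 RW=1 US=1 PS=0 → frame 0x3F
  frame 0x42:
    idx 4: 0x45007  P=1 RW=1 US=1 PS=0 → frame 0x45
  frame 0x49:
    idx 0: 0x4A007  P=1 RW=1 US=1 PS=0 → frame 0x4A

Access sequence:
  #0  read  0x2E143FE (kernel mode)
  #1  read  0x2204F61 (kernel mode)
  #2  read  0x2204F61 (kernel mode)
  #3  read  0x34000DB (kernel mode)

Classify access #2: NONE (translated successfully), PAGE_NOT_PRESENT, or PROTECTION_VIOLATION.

Trace:
#0 VA=0x2E143FE (r,kernel):
  L0: frame=0x39 idx=23 entry=0x3C007 [P=1 RW=1 US=1 PS=0]
  L1: frame=0x3C idx=20 entry=0x3F007 [P=1 RW=1 US=1 PS=0]
  → PA=0x3F3FE  (2 entries read)
#1 VA=0x2204F61 (r,kernel):
  L0: frame=0x39 idx=17 entry=0x42007 [P=1 RW=1 US=1 PS=0]
  L1: frame=0x42 idx=4 entry=0x45007 [P=1 RW=1 US=1 PS=0]
  → PA=0x45F61  (2 entries read)
#2 VA=0x2204F61 (r,kernel):
  TLB hit vpn=0x2204 → PA=0x45F61
#3 VA=0x34000DB (r,kernel):
  L0: frame=0x39 idx=26 entry=0x49007 [P=1 RW=1 US=1 PS=0]
  L1: frame=0x49 idx=0 entry=0x4A007 [P=1 RW=1 US=1 PS=0]
  → PA=0x4A0DB  (2 entries read)

Access #2 fault: NONE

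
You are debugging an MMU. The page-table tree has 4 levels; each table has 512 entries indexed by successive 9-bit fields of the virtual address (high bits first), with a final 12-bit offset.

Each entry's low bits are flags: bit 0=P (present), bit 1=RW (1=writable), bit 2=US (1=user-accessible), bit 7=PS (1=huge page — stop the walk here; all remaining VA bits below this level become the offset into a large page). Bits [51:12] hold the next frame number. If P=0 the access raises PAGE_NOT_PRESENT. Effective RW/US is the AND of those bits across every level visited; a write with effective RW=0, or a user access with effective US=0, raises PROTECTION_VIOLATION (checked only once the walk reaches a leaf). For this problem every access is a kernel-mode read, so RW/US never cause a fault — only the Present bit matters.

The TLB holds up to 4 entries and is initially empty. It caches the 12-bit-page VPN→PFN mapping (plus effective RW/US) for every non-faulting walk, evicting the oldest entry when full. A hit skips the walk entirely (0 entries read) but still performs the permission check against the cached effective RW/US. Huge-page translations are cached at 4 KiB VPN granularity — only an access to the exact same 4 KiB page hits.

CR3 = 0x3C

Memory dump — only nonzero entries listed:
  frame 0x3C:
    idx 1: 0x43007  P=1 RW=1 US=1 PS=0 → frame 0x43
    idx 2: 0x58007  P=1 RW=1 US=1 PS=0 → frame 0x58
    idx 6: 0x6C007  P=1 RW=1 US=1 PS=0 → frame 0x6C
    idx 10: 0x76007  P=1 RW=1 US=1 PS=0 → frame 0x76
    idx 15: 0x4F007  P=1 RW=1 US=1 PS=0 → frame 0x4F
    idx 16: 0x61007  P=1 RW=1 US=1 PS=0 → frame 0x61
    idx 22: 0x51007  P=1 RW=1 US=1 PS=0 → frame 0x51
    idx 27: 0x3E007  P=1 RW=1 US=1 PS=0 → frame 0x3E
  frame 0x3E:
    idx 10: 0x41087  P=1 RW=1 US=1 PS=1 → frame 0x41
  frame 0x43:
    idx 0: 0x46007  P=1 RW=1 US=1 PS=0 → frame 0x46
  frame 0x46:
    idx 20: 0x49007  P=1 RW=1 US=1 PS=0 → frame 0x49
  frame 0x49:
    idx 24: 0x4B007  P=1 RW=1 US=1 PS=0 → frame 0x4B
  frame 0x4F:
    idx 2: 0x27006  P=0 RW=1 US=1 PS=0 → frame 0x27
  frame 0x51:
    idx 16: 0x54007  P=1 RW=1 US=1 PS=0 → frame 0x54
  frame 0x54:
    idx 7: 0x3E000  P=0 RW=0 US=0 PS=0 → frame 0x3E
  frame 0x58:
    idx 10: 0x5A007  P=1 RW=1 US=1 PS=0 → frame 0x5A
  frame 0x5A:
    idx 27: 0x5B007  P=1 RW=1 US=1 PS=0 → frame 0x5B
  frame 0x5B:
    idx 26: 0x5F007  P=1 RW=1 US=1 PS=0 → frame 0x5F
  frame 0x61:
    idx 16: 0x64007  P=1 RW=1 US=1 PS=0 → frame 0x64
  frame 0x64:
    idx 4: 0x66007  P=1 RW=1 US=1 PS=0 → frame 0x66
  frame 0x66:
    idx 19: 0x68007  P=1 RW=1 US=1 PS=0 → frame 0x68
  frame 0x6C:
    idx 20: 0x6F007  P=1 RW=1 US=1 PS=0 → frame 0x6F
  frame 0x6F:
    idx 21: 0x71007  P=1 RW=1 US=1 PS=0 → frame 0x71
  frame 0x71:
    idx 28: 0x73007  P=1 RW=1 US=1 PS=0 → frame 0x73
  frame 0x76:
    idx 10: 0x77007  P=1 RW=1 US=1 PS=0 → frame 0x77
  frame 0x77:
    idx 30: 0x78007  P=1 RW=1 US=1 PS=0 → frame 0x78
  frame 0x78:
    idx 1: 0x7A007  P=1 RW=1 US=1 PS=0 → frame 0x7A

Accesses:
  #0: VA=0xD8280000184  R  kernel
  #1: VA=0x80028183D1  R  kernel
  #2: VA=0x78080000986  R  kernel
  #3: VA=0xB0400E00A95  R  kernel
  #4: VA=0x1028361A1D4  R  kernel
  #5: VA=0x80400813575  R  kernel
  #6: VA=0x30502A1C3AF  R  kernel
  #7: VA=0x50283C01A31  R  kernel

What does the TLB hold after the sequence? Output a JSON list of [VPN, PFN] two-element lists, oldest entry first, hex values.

Trace:
#0 VA=0xD8280000184 (r,kernel):
  L0: frame=0x3C idx=27 entry=0x3E007 [P=1 RW=1 US=1 PS=0]
  L1: frame=0x3E idx=10 entry=0x41087 [P=1 RW=1 US=1 PS=1]
  ⇒ phys 0x41184 (huge @L1)  [2 reads]
#1 VA=0x80028183D1 (r,kernel):
  L0: frame=0x3C idx=1 entry=0x43007 [P=1 RW=1 US=1 PS=0]
  L1: frame=0x43 idx=0 entry=0x46007 [P=1 RW=1 US=1 PS=0]
  L2: frame=0x46 idx=20 entry=0x49007 [P=1 RW=1 US=1 PS=0]
  L3: frame=0x49 idx=24 entry=0x4B007 [P=1 RW=1 US=1 PS=0]
  ⇒ phys 0x4B3D1  [4 reads]
#2 VA=0x78080000986 (r,kernel):
  L0: frame=0x3C idx=15 entry=0x4F007 [P=1 RW=1 US=1 PS=0]
  L1: frame=0x4F idx=2 entry=0x27006 [P=0 RW=1 US=1 PS=0]
  ✗ PAGE_NOT_PRESENT  [2 reads]
#3 VA=0xB0400E00A95 (r,kernel):
  L0: frame=0x3C idx=22 entry=0x51007 [P=1 RW=1 US=1 PS=0]
  L1: frame=0x51 idx=16 entry=0x54007 [P=1 RW=1 US=1 PS=0]
  L2: frame=0x54 idx=7 entry=0x3E000 [P=0 RW=0 US=0 PS=0]
  ✗ PAGE_NOT_PRESENT  [3 reads]
#4 VA=0x1028361A1D4 (r,kernel):
  L0: frame=0x3C idx=2 entry=0x58007 [P=1 RW=1 US=1 PS=0]
  L1: frame=0x58 idx=10 entry=0x5A007 [P=1 RW=1 US=1 PS=0]
  L2: frame=0x5A idx=27 entry=0x5B007 [P=1 RW=1 US=1 PS=0]
  L3: frame=0x5B idx=26 entry=0x5F007 [P=1 RW=1 US=1 PS=0]
  ⇒ phys 0x5F1D4  [4 reads]
#5 VA=0x80400813575 (r,kernel):
  L0: frame=0x3C idx=16 entry=0x61007 [P=1 RW=1 US=1 PS=0]
  L1: frame=0x61 idx=16 entry=0x64007 [P=1 RW=1 US=1 PS=0]
  L2: frame=0x64 idx=4 entry=0x66007 [P=1 RW=1 US=1 PS=0]
  L3: frame=0x66 idx=19 entry=0x68007 [P=1 RW=1 US=1 PS=0]
  ⇒ phys 0x68575  [4 reads]
#6 VA=0x30502A1C3AF (r,kernel):
  L0: frame=0x3C idx=6 entry=0x6C007 [P=1 RW=1 US=1 PS=0]
  L1: frame=0x6C idx=20 entry=0x6F007 [P=1 RW=1 US=1 PS=0]
  L2: frame=0x6F idx=21 entry=0x71007 [P=1 RW=1 US=1 PS=0]
  L3: frame=0x71 idx=28 entry=0x73007 [P=1 RW=1 US=1 PS=0]
  ⇒ phys 0x733AF  [4 reads]
#7 VA=0x50283C01A31 (r,kernel):
  L0: frame=0x3C idx=10 entry=0x76007 [P=1 RW=1 US=1 PS=0]
  L1: frame=0x76 idx=10 entry=0x77007 [P=1 RW=1 US=1 PS=0]
  L2: frame=0x77 idx=30 entry=0x78007 [P=1 RW=1 US=1 PS=0]
  L3: frame=0x78 idx=1 entry=0x7A007 [P=1 RW=1 US=1 PS=0]
  ⇒ phys 0x7AA31  [4 reads]

TLB: [["0x1028361A", "0x5F"], ["0x80400813", "0x68"], ["0x30502A1C", "0x73"], ["0x50283C01", "0x7A"]]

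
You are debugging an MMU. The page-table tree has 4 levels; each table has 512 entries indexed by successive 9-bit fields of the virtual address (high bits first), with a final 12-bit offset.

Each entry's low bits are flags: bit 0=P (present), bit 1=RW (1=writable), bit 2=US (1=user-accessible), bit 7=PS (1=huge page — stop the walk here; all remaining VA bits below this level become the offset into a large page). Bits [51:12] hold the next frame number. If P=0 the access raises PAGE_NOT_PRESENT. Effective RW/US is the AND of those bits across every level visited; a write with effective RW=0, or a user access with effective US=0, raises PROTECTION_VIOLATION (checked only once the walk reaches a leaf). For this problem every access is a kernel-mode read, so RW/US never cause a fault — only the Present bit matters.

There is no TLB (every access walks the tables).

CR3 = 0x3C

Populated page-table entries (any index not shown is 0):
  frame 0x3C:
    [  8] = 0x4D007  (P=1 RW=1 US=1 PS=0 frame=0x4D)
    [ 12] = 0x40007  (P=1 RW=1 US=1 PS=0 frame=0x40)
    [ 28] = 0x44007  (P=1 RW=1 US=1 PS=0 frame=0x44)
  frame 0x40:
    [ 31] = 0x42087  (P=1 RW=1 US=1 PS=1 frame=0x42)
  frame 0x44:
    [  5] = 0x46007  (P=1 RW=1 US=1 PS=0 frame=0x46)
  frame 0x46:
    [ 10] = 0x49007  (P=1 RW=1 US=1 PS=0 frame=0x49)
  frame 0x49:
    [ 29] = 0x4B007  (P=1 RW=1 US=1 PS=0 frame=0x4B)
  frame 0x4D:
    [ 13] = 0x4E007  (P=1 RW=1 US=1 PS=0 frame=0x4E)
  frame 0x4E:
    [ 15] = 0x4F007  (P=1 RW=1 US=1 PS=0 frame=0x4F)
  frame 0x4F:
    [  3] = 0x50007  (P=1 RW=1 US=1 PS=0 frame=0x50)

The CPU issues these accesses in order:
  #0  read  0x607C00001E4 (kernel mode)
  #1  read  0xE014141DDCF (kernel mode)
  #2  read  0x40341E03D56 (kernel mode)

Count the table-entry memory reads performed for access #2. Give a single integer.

Per-access translation:
#0 VA=0x607C00001E4 (r,kernel):
  L0: frame=0x3C idx=12 entry=0x40007 [P=1 RW=1 US=1 PS=0]
  L1: frame=0x40 idx=31 entry=0x42087 [P=1 RW=1 US=1 PS=1]
  ✓ 0x421E4 (huge @L1)  — 2 lookups
#1 VA=0xE014141DDCF (r,kernel):
  L0: frame=0x3C idx=28 entry=0x44007 [P=1 RW=1 US=1 PS=0]
  L1: frame=0x44 idx=5 entry=0x46007 [P=1 RW=1 US=1 PS=0]
  L2: frame=0x46 idx=10 entry=0x49007 [P=1 RW=1 US=1 PS=0]
  L3: frame=0x49 idx=29 entry=0x4B007 [P=1 RW=1 US=1 PS=0]
  ✓ 0x4BDCF  — 4 lookups
#2 VA=0x40341E03D56 (r,kernel):
  L0: frame=0x3C idx=8 entry=0x4D007 [P=1 RW=1 US=1 PS=0]
  L1: frame=0x4D idx=13 entry=0x4E007 [P=1 RW=1 US=1 PS=0]
  L2: frame=0x4E idx=15 entry=0x4F007 [P=1 RW=1 US=1 PS=0]
  L3: frame=0x4F idx=3 entry=0x50007 [P=1 RW=1 US=1 PS=0]
  ✓ 0x50D56  — 4 lookups

Entries read for #2: 4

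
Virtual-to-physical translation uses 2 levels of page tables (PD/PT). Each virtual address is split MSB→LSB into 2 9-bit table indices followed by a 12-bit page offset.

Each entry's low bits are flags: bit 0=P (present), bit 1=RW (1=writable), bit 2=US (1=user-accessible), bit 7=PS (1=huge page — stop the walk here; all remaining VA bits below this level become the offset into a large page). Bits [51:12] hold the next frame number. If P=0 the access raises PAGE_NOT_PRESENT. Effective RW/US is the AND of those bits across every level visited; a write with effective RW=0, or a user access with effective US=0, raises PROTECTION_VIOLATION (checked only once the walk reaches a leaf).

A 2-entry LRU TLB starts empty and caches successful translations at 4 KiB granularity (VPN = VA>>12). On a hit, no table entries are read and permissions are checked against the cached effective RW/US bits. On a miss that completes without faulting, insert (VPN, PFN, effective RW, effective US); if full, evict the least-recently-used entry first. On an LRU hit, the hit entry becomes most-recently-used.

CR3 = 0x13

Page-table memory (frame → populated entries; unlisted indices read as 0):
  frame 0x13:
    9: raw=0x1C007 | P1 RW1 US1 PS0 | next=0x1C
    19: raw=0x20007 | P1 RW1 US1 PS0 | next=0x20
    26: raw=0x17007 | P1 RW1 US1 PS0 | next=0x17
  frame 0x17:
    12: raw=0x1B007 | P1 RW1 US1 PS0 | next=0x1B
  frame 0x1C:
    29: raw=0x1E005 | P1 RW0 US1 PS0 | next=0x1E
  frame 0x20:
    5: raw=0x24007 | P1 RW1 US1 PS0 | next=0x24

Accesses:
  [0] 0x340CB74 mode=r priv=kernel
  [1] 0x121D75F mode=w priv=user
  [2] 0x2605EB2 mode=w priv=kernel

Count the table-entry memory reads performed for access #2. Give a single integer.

Per-access translation:
#0 VA=0x340CB74 (r,kernel):
  [0] read 0x13 idx=26: raw=0x17007 flags P=1 W=1 U=1 S=0
  [1] read 0x17 idx=12: raw=0x1B007 flags P=1 W=1 U=1 S=0
  → PA=0x1BB74  (2 entries read)
#1 VA=0x121D75F (w,user):
  [0] read 0x13 idx=9: raw=0x1C007 flags P=1 W=1 U=1 S=0
  [1] read 0x1C idx=29: raw=0x1E005 flags P=1 W=0 U=1 S=0
  ⇒ fault: PROTECTION_VIOLATION  — 2 lookups
#2 VA=0x2605EB2 (w,kernel):
  [0] read 0x13 idx=19: raw=0x20007 flags P=1 W=1 U=1 S=0
  [1] read 0x20 idx=5: raw=0x24007 flags P=1 W=1 U=1 S=0
  → PA=0x24EB2  (2 entries read)

Entries read for #2: 2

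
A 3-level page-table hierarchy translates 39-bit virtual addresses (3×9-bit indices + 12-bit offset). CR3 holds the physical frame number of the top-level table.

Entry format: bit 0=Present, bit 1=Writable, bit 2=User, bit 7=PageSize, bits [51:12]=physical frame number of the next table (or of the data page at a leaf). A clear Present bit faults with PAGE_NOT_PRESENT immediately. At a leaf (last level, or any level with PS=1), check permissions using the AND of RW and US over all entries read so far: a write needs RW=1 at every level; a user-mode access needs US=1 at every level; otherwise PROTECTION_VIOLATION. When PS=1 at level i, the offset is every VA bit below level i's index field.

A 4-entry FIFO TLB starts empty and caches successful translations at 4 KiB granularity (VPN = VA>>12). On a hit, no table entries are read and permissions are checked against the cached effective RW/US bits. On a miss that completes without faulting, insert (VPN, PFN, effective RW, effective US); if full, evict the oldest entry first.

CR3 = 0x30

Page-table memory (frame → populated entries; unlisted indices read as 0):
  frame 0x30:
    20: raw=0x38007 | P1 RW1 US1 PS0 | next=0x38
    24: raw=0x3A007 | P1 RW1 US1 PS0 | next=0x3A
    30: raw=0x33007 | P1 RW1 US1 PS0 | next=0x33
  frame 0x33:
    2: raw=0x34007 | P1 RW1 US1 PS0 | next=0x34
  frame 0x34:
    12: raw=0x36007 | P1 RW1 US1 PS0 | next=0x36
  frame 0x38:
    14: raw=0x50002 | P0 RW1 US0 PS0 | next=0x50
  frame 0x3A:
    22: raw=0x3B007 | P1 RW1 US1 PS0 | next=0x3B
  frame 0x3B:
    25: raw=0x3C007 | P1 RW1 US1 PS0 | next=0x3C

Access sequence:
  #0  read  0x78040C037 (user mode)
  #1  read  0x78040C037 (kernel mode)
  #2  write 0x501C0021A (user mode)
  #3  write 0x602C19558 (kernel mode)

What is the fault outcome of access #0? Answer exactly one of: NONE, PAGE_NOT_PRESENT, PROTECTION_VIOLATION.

Trace:
#0 VA=0x78040C037 (r,user):
  L0 @0x30[30] → 0x33007  P=1,RW=1,US=1,PS=0
  L1 @0x33[2] → 0x34007  P=1,RW=1,US=1,PS=0
  L2 @0x34[12] → 0x36007  P=1,RW=1,US=1,PS=0
  → PA=0x36037  (3 entries read)
#1 VA=0x78040C037 (r,kernel):
  TLB hit vpn=0x78040C → PA=0x36037
#2 VA=0x501C0021A (w,user):
  L0 @0x30[20] → 0x38007  P=1,RW=1,US=1,PS=0
  L1 @0x38[14] → 0x50002  P=0,RW=1,US=0,PS=0
  ✗ PAGE_NOT_PRESENT  [2 reads]
#3 VA=0x602C19558 (w,kernel):
  L0 @0x30[24] → 0x3A007  P=1,RW=1,US=1,PS=0
  L1 @0x3A[22] → 0x3B007  P=1,RW=1,US=1,PS=0
  L2 @0x3B[25] → 0x3C007  P=1,RW=1,US=1,PS=0
  → PA=0x3C558  (3 entries read)

Access #0 fault: NONE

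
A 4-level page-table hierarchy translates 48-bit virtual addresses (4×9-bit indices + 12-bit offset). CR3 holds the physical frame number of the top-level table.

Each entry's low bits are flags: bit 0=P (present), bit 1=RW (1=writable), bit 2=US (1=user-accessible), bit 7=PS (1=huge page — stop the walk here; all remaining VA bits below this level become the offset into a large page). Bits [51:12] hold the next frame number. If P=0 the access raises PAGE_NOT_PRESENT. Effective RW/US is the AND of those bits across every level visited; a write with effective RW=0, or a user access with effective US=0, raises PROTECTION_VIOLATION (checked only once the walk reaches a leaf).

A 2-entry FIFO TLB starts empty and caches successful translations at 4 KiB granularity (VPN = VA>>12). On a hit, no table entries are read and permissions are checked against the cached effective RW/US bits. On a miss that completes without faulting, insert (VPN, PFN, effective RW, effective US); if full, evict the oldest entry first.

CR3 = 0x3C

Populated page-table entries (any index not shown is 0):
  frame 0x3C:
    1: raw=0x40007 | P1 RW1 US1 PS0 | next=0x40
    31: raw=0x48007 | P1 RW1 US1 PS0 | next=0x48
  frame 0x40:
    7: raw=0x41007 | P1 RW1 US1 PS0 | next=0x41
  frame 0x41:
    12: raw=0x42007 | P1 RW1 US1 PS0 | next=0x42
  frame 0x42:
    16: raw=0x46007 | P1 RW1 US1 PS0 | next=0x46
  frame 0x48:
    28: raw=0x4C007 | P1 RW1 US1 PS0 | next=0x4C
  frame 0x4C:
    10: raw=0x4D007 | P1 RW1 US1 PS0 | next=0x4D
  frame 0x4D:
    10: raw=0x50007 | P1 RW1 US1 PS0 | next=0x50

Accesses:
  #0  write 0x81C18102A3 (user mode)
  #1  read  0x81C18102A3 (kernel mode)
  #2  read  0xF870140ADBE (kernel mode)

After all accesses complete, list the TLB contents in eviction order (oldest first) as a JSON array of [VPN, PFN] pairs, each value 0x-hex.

Trace:
#0 VA=0x81C18102A3 (w,user):
  L0 @0x3C[1] → 0x40007  P=1,RW=1,US=1,PS=0
  L1 @0x40[7] → 0x41007  P=1,RW=1,US=1,PS=0
  L2 @0x41[12] → 0x42007  P=1,RW=1,US=1,PS=0
  L3 @0x42[16] → 0x46007  P=1,RW=1,US=1,PS=0
  ⇒ phys 0x462A3  [4 reads]
#1 VA=0x81C18102A3 (r,kernel):
  TLB hit vpn=0x81C1810 → PA=0x462A3
#2 VA=0xF870140ADBE (r,kernel):
  L0 @0x3C[31] → 0x48007  P=1,RW=1,US=1,PS=0
  L1 @0x48[28] → 0x4C007  P=1,RW=1,US=1,PS=0
  L2 @0x4C[10] → 0x4D007  P=1,RW=1,US=1,PS=0
  L3 @0x4D[10] → 0x50007  P=1,RW=1,US=1,PS=0
  ⇒ phys 0x50DBE  [4 reads]

TLB: [["0x81C1810", "0x46"], ["0xF870140A", "0x50"]]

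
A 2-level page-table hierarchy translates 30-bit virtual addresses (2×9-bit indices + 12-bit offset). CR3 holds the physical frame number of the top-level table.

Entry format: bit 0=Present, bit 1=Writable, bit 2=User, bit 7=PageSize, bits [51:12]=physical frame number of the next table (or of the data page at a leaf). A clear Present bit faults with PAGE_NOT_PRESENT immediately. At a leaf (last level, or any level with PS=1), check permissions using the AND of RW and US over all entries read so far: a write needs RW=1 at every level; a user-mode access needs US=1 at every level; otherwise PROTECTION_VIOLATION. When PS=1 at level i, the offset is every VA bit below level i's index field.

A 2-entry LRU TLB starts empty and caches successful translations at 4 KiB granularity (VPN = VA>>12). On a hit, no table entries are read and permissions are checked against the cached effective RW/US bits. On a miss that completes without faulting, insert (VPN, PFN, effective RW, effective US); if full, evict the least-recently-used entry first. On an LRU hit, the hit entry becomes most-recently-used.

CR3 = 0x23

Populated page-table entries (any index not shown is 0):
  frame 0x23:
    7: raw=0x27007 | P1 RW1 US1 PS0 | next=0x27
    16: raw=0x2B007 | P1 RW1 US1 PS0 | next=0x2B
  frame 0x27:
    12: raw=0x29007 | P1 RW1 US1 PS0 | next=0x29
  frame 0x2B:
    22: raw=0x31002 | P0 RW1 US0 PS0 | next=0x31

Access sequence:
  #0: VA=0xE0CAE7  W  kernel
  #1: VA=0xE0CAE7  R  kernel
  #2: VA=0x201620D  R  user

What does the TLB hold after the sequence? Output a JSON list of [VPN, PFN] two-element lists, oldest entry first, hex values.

Walk each access:
#0 VA=0xE0CAE7 (w,kernel):
  L0: frame=0x23 idx=7 entry=0x27007 [P=1 RW=1 US=1 PS=0]
  L1: frame=0x27 idx=12 entry=0x29007 [P=1 RW=1 US=1 PS=0]
  → PA=0x29AE7  (2 entries read)
#1 VA=0xE0CAE7 (r,kernel):
  TLB hit vpn=0xE0C → PA=0x29AE7
#2 VA=0x201620D (r,user):
  L0: frame=0x23 idx=16 entry=0x2B007 [P=1 RW=1 US=1 PS=0]
  L1: frame=0x2B idx=22 entry=0x31002 [P=0 RW=1 US=0 PS=0]
  ✗ PAGE_NOT_PRESENT  [2 reads]

TLB: [["0xE0C", "0x29"]]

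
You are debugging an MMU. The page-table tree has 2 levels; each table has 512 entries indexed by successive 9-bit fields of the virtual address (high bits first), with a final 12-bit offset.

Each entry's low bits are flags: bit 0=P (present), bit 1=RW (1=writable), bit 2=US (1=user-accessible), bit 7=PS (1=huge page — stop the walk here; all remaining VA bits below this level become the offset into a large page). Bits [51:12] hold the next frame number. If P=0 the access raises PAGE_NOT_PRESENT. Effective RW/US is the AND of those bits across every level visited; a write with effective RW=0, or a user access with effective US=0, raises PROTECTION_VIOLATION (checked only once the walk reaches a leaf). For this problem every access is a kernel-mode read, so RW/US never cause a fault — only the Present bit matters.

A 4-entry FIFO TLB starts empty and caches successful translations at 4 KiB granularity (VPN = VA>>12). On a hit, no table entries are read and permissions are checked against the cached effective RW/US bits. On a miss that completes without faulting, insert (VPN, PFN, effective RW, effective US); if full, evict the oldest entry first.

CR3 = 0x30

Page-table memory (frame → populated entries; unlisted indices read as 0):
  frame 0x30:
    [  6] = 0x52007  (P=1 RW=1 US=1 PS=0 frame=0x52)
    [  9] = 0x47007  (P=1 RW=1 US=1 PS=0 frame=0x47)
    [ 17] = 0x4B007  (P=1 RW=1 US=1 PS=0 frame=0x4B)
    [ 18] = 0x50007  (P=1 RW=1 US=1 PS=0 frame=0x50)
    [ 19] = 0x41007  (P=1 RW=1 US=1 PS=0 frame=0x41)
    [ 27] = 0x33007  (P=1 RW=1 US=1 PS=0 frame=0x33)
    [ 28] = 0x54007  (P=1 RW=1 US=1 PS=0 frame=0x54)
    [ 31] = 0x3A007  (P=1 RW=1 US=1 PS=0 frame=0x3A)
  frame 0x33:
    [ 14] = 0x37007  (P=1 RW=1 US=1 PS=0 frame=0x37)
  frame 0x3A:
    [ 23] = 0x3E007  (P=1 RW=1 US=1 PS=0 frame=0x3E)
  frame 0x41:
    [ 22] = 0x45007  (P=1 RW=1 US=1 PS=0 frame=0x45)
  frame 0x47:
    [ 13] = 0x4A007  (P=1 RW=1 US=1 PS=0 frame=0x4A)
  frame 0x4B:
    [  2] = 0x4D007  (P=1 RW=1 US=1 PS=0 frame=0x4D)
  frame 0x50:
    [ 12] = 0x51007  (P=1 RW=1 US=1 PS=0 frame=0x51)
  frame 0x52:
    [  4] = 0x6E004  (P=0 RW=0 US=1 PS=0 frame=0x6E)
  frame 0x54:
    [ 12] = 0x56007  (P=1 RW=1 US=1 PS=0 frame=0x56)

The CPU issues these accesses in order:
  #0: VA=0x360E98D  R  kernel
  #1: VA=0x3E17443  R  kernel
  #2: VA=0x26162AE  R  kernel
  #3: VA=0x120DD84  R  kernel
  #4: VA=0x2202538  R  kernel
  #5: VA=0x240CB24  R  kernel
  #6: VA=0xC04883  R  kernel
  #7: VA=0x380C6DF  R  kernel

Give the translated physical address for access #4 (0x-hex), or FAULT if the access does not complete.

Walk each access:
#0 VA=0x360E98D (r,kernel):
  [0] read 0x30 idx=27: raw=0x33007 flags P=1 W=1 U=1 S=0
  [1] read 0x33 idx=14: raw=0x37007 flags P=1 W=1 U=1 S=0
  → PA=0x3798D  (2 entries read)
#1 VA=0x3E17443 (r,kernel):
  [0] read 0x30 idx=31: raw=0x3A007 flags P=1 W=1 U=1 S=0
  [1] read 0x3A idx=23: raw=0x3E007 flags P=1 W=1 U=1 S=0
  → PA=0x3E443  (2 entries read)
#2 VA=0x26162AE (r,kernel):
  [0] read 0x30 idx=19: raw=0x41007 flags P=1 W=1 U=1 S=0
  [1] read 0x41 idx=22: raw=0x45007 flags P=1 W=1 U=1 S=0
  → PA=0x452AE  (2 entries read)
#3 VA=0x120DD84 (r,kernel):
  [0] read 0x30 idx=9: raw=0x47007 flags P=1 W=1 U=1 S=0
  [1] read 0x47 idx=13: raw=0x4A007 flags P=1 W=1 U=1 S=0
  → PA=0x4AD84  (2 entries read)
#4 VA=0x2202538 (r,kernel):
  [0] read 0x30 idx=17: raw=0x4B007 flags P=1 W=1 U=1 S=0
  [1] read 0x4B idx=2: raw=0x4D007 flags P=1 W=1 U=1 S=0
  → PA=0x4D538  (2 entries read)
#5 VA=0x240CB24 (r,kernel):
  [0] read 0x30 idx=18: raw=0x50007 flags P=1 W=1 U=1 S=0
  [1] read 0x50 idx=12: raw=0x51007 flags P=1 W=1 U=1 S=0
  → PA=0x51B24  (2 entries read)
#6 VA=0xC04883 (r,kernel):
  [0] read 0x30 idx=6: raw=0x52007 flags P=1 W=1 U=1 S=0
  [1] read 0x52 idx=4: raw=0x6E004 flags P=0 W=0 U=1 S=0
  ✗ PAGE_NOT_PRESENT  [2 reads]
#7 VA=0x380C6DF (r,kernel):
  [0] read 0x30 idx=28: raw=0x54007 flags P=1 W=1 U=1 S=0
  [1] read 0x54 idx=12: raw=0x56007 flags P=1 W=1 U=1 S=0
  → PA=0x566DF  (2 entries read)

Access #4 PA: 0x4D538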